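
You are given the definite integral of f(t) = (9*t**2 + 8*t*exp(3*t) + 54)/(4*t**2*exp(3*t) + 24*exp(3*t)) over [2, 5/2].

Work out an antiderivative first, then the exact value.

Antiderivative: F(t) = (4*exp(3*t)*log(t**2/2 + 3) - 3)*exp(-3*t)/4; value = -log(5) - 3*exp(-15/2)/4 + 3*exp(-6)/4 + log(49/8)

Since d/dt undoes antidifferentiation here, F'(t) = f(t) is required of F(t).
F(t) = (4*exp(3*t)*log(t**2/2 + 3) - 3)*exp(-3*t)/4 is an antiderivative of f.
Check: d/dt[(4*exp(3*t)*log(t**2/2 + 3) - 3)*exp(-3*t)/4] = (9*t**2 + 8*t*exp(3*t) + 54)/(4*t**2*exp(3*t) + 24*exp(3*t)) = f(t).
F(5/2) = -3*exp(-15/2)/4 + log(49/8); F(2) = -3*exp(-6)/4 + log(5).
Integral = F(5/2) - F(2) = -log(5) - 3*exp(-15/2)/4 + 3*exp(-6)/4 + log(49/8).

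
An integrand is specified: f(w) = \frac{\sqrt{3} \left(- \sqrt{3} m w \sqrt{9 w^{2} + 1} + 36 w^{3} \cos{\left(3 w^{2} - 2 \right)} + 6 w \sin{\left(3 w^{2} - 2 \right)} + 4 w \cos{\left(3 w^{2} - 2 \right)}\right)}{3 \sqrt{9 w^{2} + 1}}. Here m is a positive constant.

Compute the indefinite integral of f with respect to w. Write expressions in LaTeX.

F(w) = \frac{- 9 m w^{2} + 4 \sqrt{3} \sqrt{9 w^{2} + 1} \sin{\left(3 w^{2} - 2 \right)}}{18} + C

Since d/dw undoes antidifferentiation here, F'(w) = f(w) is required of F(w).
Check: d/dw[\frac{- 9 m w^{2} + 4 \sqrt{3} \sqrt{9 w^{2} + 1} \sin{\left(3 w^{2} - 2 \right)}}{18}] = \frac{- 3 m w \sqrt{9 w^{2} + 1} + 36 \sqrt{3} w^{3} \cos{\left(3 w^{2} - 2 \right)} + 6 \sqrt{3} w \sin{\left(3 w^{2} - 2 \right)} + 4 \sqrt{3} w \cos{\left(3 w^{2} - 2 \right)}}{3 \sqrt{9 w^{2} + 1}}, which equals f(w).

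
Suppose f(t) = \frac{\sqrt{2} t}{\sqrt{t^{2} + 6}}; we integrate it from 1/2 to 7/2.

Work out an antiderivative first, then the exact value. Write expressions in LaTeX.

Antiderivative: F(t) = 2 \sqrt{\frac{t^{2}}{2} + 3}; value = - \frac{5 \sqrt{2}}{2} + \frac{\sqrt{146}}{2}

The substitution u = \frac{t^{2}}{2} + 3 works: f is exactly (dF/du)*(du/dt) for that inner function.
F(t) = 2 \sqrt{\frac{t^{2}}{2} + 3} is an antiderivative of f.
Check: d/dt[2 \sqrt{\frac{t^{2}}{2} + 3}] = \frac{\sqrt{2} t}{\sqrt{t^{2} + 6}} = f(t).
F(7/2) = \frac{\sqrt{146}}{2}; F(1/2) = \frac{5 \sqrt{2}}{2}.
Integral = F(7/2) - F(1/2) = - \frac{5 \sqrt{2}}{2} + \frac{\sqrt{146}}{2}.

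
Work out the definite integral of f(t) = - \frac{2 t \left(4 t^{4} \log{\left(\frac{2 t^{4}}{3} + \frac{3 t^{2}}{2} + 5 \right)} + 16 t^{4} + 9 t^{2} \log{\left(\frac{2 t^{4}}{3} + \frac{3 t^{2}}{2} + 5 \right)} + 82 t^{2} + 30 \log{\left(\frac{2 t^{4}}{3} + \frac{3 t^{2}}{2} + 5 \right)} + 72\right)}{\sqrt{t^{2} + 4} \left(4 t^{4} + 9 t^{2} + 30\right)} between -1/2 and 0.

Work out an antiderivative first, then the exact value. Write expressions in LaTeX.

f has the shape u'v + uv' for u = - 2 \sqrt{t^{2} + 4} and v = \log{\left(\frac{2 t^{4}}{3} + \frac{3 t^{2}}{2} + 5 \right)} — it is the derivative of the product u*v.
F(t) = - 2 \sqrt{t^{2} + 4} \log{\left(\frac{2 t^{4}}{3} + \frac{3 t^{2}}{2} + 5 \right)} is an antiderivative of f.
Check: d/dt[- 2 \sqrt{t^{2} + 4} \log{\left(\frac{2 t^{4}}{3} + \frac{3 t^{2}}{2} + 5 \right)}] = \frac{- 8 t^{5} \log{\left(\frac{2 t^{4}}{3} + \frac{3 t^{2}}{2} + 5 \right)} - 32 t^{5} - 18 t^{3} \log{\left(\frac{2 t^{4}}{3} + \frac{3 t^{2}}{2} + 5 \right)} - 164 t^{3} - 60 t \log{\left(\frac{2 t^{4}}{3} + \frac{3 t^{2}}{2} + 5 \right)} - 144 t}{4 t^{4} \sqrt{t^{2} + 4} + 9 t^{2} \sqrt{t^{2} + 4} + 30 \sqrt{t^{2} + 4}}, which equals f(t).
F(0) = - 4 \log{\left(5 \right)}; F(-1/2) = - \sqrt{17} \log{\left(\frac{65}{12} \right)}.
Integral = F(0) - F(-1/2) = - 4 \log{\left(5 \right)} + \sqrt{17} \log{\left(\frac{65}{12} \right)}.

Antiderivative: F(t) = - 2 \sqrt{t^{2} + 4} \log{\left(\frac{2 t^{4}}{3} + \frac{3 t^{2}}{2} + 5 \right)}; value = - 4 \log{\left(5 \right)} + \sqrt{17} \log{\left(\frac{65}{12} \right)}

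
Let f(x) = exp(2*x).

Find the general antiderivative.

For F(x) to be correct the identity F'(x) - f(x) = 0 must hold.
Check: d/dx[exp(2*x)/2] = exp(2*x) = f(x).

F(x) = exp(2*x)/2 + C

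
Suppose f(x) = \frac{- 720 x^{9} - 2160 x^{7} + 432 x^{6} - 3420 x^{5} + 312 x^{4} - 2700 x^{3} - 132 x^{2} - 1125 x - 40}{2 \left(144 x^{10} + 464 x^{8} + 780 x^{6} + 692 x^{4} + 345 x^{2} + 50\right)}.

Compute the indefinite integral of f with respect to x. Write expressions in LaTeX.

A first test for any F(x): its x-derivative must equal f(x) identically.
Check: d/dx[- \frac{20 x^{4} \log{\left(3 x^{2} + \frac{2}{3} \right)} + 30 x^{2} \log{\left(3 x^{2} + \frac{2}{3} \right)} + 8 x + 25 \log{\left(3 x^{2} + \frac{2}{3} \right)}}{4 \left(4 x^{4} + 6 x^{2} + 5\right)}] = \frac{- 720 x^{9} - 2160 x^{7} + 432 x^{6} - 3420 x^{5} + 312 x^{4} - 2700 x^{3} - 132 x^{2} - 1125 x - 40}{288 x^{10} + 928 x^{8} + 1560 x^{6} + 1384 x^{4} + 690 x^{2} + 100}, which equals f(x).

F(x) = - \frac{20 x^{4} \log{\left(3 x^{2} + \frac{2}{3} \right)} + 30 x^{2} \log{\left(3 x^{2} + \frac{2}{3} \right)} + 8 x + 25 \log{\left(3 x^{2} + \frac{2}{3} \right)}}{4 \left(4 x^{4} + 6 x^{2} + 5\right)} + C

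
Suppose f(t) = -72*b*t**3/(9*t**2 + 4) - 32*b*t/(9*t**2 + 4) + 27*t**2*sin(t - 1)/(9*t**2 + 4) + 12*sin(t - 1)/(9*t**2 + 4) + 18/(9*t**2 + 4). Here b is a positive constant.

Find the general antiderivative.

The integrand splits into summands that can be handled one at a time.
Check: d/dt[-4*b*t**2 - 3*cos(t - 1) + 3*atan(3*t/2)] = (-72*b*t**3 - 32*b*t + 27*t**2*sin(t - 1) + 12*sin(t - 1) + 18)/(9*t**2 + 4), which equals f(t).

F(t) = -4*b*t**2 - 3*cos(t - 1) + 3*atan(3*t/2) + C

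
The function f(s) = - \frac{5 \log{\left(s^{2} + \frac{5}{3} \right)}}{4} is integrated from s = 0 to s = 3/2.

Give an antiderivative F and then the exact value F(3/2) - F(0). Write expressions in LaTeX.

An antiderivative F(s) passes only if d/ds[F] lands on f(s) exactly.
F(s) = - \frac{5 s \log{\left(s^{2} + \frac{5}{3} \right)}}{4} + \frac{5 s}{2} - \frac{5 \sqrt{15} \operatorname{atan}{\left(\frac{\sqrt{15} s}{5} \right)}}{6} is an antiderivative of f.
Check: d/ds[- \frac{5 s \log{\left(s^{2} + \frac{5}{3} \right)}}{4} + \frac{5 s}{2} - \frac{5 \sqrt{15} \operatorname{atan}{\left(\frac{\sqrt{15} s}{5} \right)}}{6}] = - \frac{5 \log{\left(s^{2} + \frac{5}{3} \right)}}{4} = f(s).
F(3/2) = - \frac{5 \sqrt{15} \operatorname{atan}{\left(\frac{3 \sqrt{15}}{10} \right)}}{6} - \frac{15 \log{\left(\frac{47}{12} \right)}}{8} + \frac{15}{4}; F(0) = 0.
Integral = F(3/2) - F(0) = - \frac{5 \sqrt{15} \operatorname{atan}{\left(\frac{3 \sqrt{15}}{10} \right)}}{6} - \frac{15 \log{\left(\frac{47}{12} \right)}}{8} + \frac{15}{4}.

Antiderivative: F(s) = - \frac{5 s \log{\left(s^{2} + \frac{5}{3} \right)}}{4} + \frac{5 s}{2} - \frac{5 \sqrt{15} \operatorname{atan}{\left(\frac{\sqrt{15} s}{5} \right)}}{6}; value = - \frac{5 \sqrt{15} \operatorname{atan}{\left(\frac{3 \sqrt{15}}{10} \right)}}{6} - \frac{15 \log{\left(\frac{47}{12} \right)}}{8} + \frac{15}{4}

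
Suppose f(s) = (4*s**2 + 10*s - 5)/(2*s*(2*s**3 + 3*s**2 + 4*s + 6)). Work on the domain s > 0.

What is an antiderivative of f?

An antiderivative is F(s) = (-170*log(s) + 176*log(s + 3/2) - 3*log(s**2 + 2) + 336*sqrt(2)*atan(sqrt(2)*s/2))/408.

Factor the denominator (2*s*(2*s + 3)*(s**2 + 2)) and decompose: f = -(s - 112)/(68*(s**2 + 2)) + 44/(51*(2*s + 3)) - 5/(12*s); each piece integrates to a log, atan, or power term.
Check: d/ds[(-170*log(s) + 176*log(s + 3/2) - 3*log(s**2 + 2) + 336*sqrt(2)*atan(sqrt(2)*s/2))/408] = (4*s**2 + 10*s - 5)/(4*s**4 + 6*s**3 + 8*s**2 + 12*s), which equals f(s).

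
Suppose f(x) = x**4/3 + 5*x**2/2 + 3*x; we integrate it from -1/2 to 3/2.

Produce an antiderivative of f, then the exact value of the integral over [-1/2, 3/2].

Integrate term by term and add the pieces.
F(x) = x**5/15 + 5*x**3/6 + 3*x**2/2 is an antiderivative of f.
Check: d/dx[x**5/15 + 5*x**3/6 + 3*x**2/2] = x**4/3 + 5*x**2/2 + 3*x = f(x).
F(3/2) = 1071/160; F(-1/2) = 43/160.
Integral = F(3/2) - F(-1/2) = 257/40.

Antiderivative: F(x) = x**5/15 + 5*x**3/6 + 3*x**2/2; value = 257/40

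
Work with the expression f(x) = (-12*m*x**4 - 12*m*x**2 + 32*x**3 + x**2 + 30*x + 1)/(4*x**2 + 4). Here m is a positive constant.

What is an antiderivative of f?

An antiderivative is F(x) = -(4*m*x**3 - 16*x**2 - x + log(3*x**2 + 3))/4.

Whatever form F(x) takes, F'(x) = f(x) is non-negotiable.
Check: d/dx[-(4*m*x**3 - 16*x**2 - x + log(3*x**2 + 3))/4] = (-12*m*x**4 - 12*m*x**2 + 32*x**3 + x**2 + 30*x + 1)/(4*x**2 + 4) = f(x).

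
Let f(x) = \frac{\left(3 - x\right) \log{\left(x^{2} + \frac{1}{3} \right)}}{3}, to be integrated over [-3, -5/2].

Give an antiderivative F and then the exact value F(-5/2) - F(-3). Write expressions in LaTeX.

Antiderivative: F(x) = - \frac{x^{2} \log{\left(x^{2} + \frac{1}{3} \right)}}{6} + \frac{x^{2}}{6} + x \log{\left(x^{2} + \frac{1}{3} \right)} - 2 x - \frac{\log{\left(x^{2} + \frac{1}{3} \right)}}{18} + \frac{2 \sqrt{3} \operatorname{atan}{\left(\sqrt{3} x \right)}}{3}; value = - \frac{259 \log{\left(\frac{79}{12} \right)}}{72} - \frac{2 \sqrt{3} \operatorname{atan}{\left(\frac{5 \sqrt{3}}{2} \right)}}{3} - \frac{35}{24} + \frac{2 \sqrt{3} \operatorname{atan}{\left(3 \sqrt{3} \right)}}{3} + \frac{41 \log{\left(\frac{28}{3} \right)}}{9}

Check any antiderivative F(x) by computing F'(x) and comparing it with f(x).
F(x) = - \frac{x^{2} \log{\left(x^{2} + \frac{1}{3} \right)}}{6} + \frac{x^{2}}{6} + x \log{\left(x^{2} + \frac{1}{3} \right)} - 2 x - \frac{\log{\left(x^{2} + \frac{1}{3} \right)}}{18} + \frac{2 \sqrt{3} \operatorname{atan}{\left(\sqrt{3} x \right)}}{3} is an antiderivative of f.
Check: d/dx[- \frac{x^{2} \log{\left(x^{2} + \frac{1}{3} \right)}}{6} + \frac{x^{2}}{6} + x \log{\left(x^{2} + \frac{1}{3} \right)} - 2 x - \frac{\log{\left(x^{2} + \frac{1}{3} \right)}}{18} + \frac{2 \sqrt{3} \operatorname{atan}{\left(\sqrt{3} x \right)}}{3}] = - \frac{x \log{\left(x^{2} + \frac{1}{3} \right)}}{3} + \log{\left(x^{2} + \frac{1}{3} \right)}, which equals f(x).
F(-5/2) = - \frac{259 \log{\left(\frac{79}{12} \right)}}{72} - \frac{2 \sqrt{3} \operatorname{atan}{\left(\frac{5 \sqrt{3}}{2} \right)}}{3} + \frac{145}{24}; F(-3) = - \frac{41 \log{\left(\frac{28}{3} \right)}}{9} - \frac{2 \sqrt{3} \operatorname{atan}{\left(3 \sqrt{3} \right)}}{3} + \frac{15}{2}.
Integral = F(-5/2) - F(-3) = - \frac{259 \log{\left(\frac{79}{12} \right)}}{72} - \frac{2 \sqrt{3} \operatorname{atan}{\left(\frac{5 \sqrt{3}}{2} \right)}}{3} - \frac{35}{24} + \frac{2 \sqrt{3} \operatorname{atan}{\left(3 \sqrt{3} \right)}}{3} + \frac{41 \log{\left(\frac{28}{3} \right)}}{9}.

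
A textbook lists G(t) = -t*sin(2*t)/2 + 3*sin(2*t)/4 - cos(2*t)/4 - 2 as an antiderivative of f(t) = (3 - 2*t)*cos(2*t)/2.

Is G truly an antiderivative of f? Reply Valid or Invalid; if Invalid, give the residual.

Valid: G'(t) = f(t).

d/dt[G] = -t*cos(2*t) + 3*cos(2*t)/2
This equals f(t) exactly, so the claim holds.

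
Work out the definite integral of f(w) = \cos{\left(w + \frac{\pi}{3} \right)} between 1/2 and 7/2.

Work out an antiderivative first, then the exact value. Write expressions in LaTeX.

Antiderivative: F(w) = \sin{\left(w + \frac{\pi}{3} \right)}; value = - \sin{\left(\frac{1}{2} + \frac{\pi}{3} \right)} + \sin{\left(\frac{\pi}{3} + \frac{7}{2} \right)}

Check any antiderivative F(w) by computing F'(w) and comparing it with f(w).
F(w) = \sin{\left(w + \frac{\pi}{3} \right)} is an antiderivative of f.
Check: d/dw[\sin{\left(w + \frac{\pi}{3} \right)}] = \cos{\left(w + \frac{\pi}{3} \right)} = f(w).
F(7/2) = \sin{\left(\frac{\pi}{3} + \frac{7}{2} \right)}; F(1/2) = \sin{\left(\frac{1}{2} + \frac{\pi}{3} \right)}.
Integral = F(7/2) - F(1/2) = - \sin{\left(\frac{1}{2} + \frac{\pi}{3} \right)} + \sin{\left(\frac{\pi}{3} + \frac{7}{2} \right)}.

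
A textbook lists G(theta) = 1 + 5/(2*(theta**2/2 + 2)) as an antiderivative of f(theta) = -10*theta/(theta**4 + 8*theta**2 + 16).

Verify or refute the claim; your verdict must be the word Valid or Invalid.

d/dtheta[G] = -10*theta/(theta**4 + 8*theta**2 + 16)
This equals f(theta) exactly, so the claim holds.

Valid. The derivative of G reproduces f.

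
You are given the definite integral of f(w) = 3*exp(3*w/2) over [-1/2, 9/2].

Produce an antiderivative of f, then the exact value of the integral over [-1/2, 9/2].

Differentiate the proposed F(w) back; it has to land on f(w) exactly.
F(w) = 2*exp(3*w/2) is an antiderivative of f.
Check: d/dw[2*exp(3*w/2)] = 3*exp(3*w/2) = f(w).
F(9/2) = 2*exp(27/4); F(-1/2) = 2*exp(-3/4).
Integral = F(9/2) - F(-1/2) = -2*exp(-3/4) + 2*exp(27/4).

Antiderivative: F(w) = 2*exp(3*w/2); value = -2*exp(-3/4) + 2*exp(27/4)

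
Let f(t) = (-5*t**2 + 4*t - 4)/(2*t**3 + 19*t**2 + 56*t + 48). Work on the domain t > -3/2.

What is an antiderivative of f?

An antiderivative is F(t) = -(17*t*log(t + 3/2) + 8*t*log(t + 4) + 68*log(t + 3/2) + 32*log(t + 4) + 200)/(10*(t + 4)).

Factor the denominator ((t + 4)**2*(2*t + 3)) and decompose: f = -17/(5*(2*t + 3)) - 4/(5*(t + 4)) + 20/(t + 4)**2; each piece integrates to a log, atan, or power term.
Check: d/dt[-(17*t*log(t + 3/2) + 8*t*log(t + 4) + 68*log(t + 3/2) + 32*log(t + 4) + 200)/(10*(t + 4))] = (-5*t**2 + 4*t - 4)/(2*t**3 + 19*t**2 + 56*t + 48) = f(t).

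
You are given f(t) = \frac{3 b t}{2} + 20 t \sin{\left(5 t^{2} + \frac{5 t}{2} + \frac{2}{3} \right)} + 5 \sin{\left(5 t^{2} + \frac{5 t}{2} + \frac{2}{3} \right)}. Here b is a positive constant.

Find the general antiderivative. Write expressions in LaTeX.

F(t) = \frac{3 b t^{2} - 8 \cos{\left(5 t^{2} + \frac{5 t}{2} + \frac{2}{3} \right)}}{4} + C

Integrate term by term and add the pieces.
Check: d/dt[\frac{3 b t^{2} - 8 \cos{\left(5 t^{2} + \frac{5 t}{2} + \frac{2}{3} \right)}}{4}] = \frac{3 b t}{2} + 20 t \sin{\left(5 t^{2} + \frac{5 t}{2} + \frac{2}{3} \right)} + 5 \sin{\left(5 t^{2} + \frac{5 t}{2} + \frac{2}{3} \right)} = f(t).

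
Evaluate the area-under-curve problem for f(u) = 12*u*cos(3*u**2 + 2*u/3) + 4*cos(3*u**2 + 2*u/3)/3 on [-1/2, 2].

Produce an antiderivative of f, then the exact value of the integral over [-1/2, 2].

The substitution w = 3*u**2 + 2*u/3 works: f is exactly (dF/dw)*(dw/du) for that inner function.
F(u) = 2*sin(3*u**2 + 2*u/3) is an antiderivative of f.
Check: d/du[2*sin(3*u**2 + 2*u/3)] = 12*u*cos(3*u**2 + 2*u/3) + 4*cos(3*u**2 + 2*u/3)/3 = f(u).
F(2) = 2*sin(40/3); F(-1/2) = 2*sin(5/12).
Integral = F(2) - F(-1/2) = -2*sin(5/12) + 2*sin(40/3).

Antiderivative: F(u) = 2*sin(3*u**2 + 2*u/3); value = -2*sin(5/12) + 2*sin(40/3)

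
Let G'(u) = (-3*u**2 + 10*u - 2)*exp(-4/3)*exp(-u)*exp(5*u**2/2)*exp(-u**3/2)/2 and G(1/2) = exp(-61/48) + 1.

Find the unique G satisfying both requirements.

The substitution w = -u**3/2 + 5*u**2/2 - u - 4/3 works: G'(u) is exactly (dG/dw)*(dw/du) for that inner function.
A general antiderivative is exp(-u**3/2 + 5*u**2/2 - u - 4/3) + C.
The condition gives C = exp(-61/48) + 1 - (exp(-61/48)) = 1.
So G(u) = (exp(4/3)*exp(u)*exp(-5*u**2/2)*exp(u**3/2) + 1)*exp(-4/3)*exp(-u)*exp(5*u**2/2)*exp(-u**3/2).
Check: d/du[(exp(4/3)*exp(u)*exp(-5*u**2/2)*exp(u**3/2) + 1)*exp(-4/3)*exp(-u)*exp(5*u**2/2)*exp(-u**3/2)] = (-3*u**2*exp(5*u**2) + 10*u*exp(5*u**2) - 2*exp(5*u**2))*exp(-4/3)*exp(-u)*exp(-5*u**2/2)*exp(-u**3/2)/2, which equals G'(u).

G(u) = (exp(4/3)*exp(u)*exp(-5*u**2/2)*exp(u**3/2) + 1)*exp(-4/3)*exp(-u)*exp(5*u**2/2)*exp(-u**3/2)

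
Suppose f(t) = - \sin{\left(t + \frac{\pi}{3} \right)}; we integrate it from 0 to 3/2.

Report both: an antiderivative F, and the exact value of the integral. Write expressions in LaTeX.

Antiderivative: F(t) = \cos{\left(t + \frac{\pi}{3} \right)}; value = \cos{\left(\frac{\pi}{3} + \frac{3}{2} \right)} - \frac{1}{2}

An antiderivative F(t) passes only if d/dt[F] lands on f(t) exactly.
F(t) = \cos{\left(t + \frac{\pi}{3} \right)} is an antiderivative of f.
Check: d/dt[\cos{\left(t + \frac{\pi}{3} \right)}] = - \sin{\left(t + \frac{\pi}{3} \right)} = f(t).
F(3/2) = \cos{\left(\frac{\pi}{3} + \frac{3}{2} \right)}; F(0) = \frac{1}{2}.
Integral = F(3/2) - F(0) = \cos{\left(\frac{\pi}{3} + \frac{3}{2} \right)} - \frac{1}{2}.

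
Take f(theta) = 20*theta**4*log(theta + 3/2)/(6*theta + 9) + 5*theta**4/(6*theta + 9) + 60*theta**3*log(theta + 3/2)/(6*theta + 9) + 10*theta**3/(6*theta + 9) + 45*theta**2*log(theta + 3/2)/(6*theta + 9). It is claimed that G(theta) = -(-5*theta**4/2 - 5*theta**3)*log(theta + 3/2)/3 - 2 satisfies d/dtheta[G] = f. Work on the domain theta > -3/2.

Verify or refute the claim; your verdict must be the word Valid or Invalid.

Valid - the claim checks out under differentiation.

d/dtheta[G] = (20*theta**4*log(theta + 3/2) + 5*theta**4 + 60*theta**3*log(theta + 3/2) + 10*theta**3 + 45*theta**2*log(theta + 3/2))/(6*theta + 9)
This equals f(theta) exactly, so the claim holds.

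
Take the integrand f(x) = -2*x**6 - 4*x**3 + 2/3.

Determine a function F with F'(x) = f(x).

An antiderivative is F(x) = -2*x**7/7 - x**4 + 2*x/3.

Integrate term by term and add the pieces.
Check: d/dx[-2*x**7/7 - x**4 + 2*x/3] = -2*x**6 - 4*x**3 + 2/3 = f(x).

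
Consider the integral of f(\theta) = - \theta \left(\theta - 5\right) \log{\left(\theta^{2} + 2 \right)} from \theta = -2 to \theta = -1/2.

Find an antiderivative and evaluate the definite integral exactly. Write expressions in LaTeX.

Check any antiderivative F(\theta) by computing F'(\theta) and comparing it with f(\theta).
F(\theta) = \frac{- 6 \theta^{3} \log{\left(\theta^{2} + 2 \right)} + 4 \theta^{3} + 45 \theta^{2} \log{\left(\theta^{2} + 2 \right)} - 45 \theta^{2} - 24 \theta + 90 \log{\left(\theta^{2} + 2 \right)} + 24 \sqrt{2} \operatorname{atan}{\left(\frac{\sqrt{2} \theta}{2} \right)}}{18} is an antiderivative of f.
Check: d/d\theta[\frac{- 6 \theta^{3} \log{\left(\theta^{2} + 2 \right)} + 4 \theta^{3} + 45 \theta^{2} \log{\left(\theta^{2} + 2 \right)} - 45 \theta^{2} - 24 \theta + 90 \log{\left(\theta^{2} + 2 \right)} + 24 \sqrt{2} \operatorname{atan}{\left(\frac{\sqrt{2} \theta}{2} \right)}}{18}] = - \theta^{2} \log{\left(\theta^{2} + 2 \right)} + 5 \theta \log{\left(\theta^{2} + 2 \right)}, which equals f(\theta).
F(-1/2) = - \frac{4 \sqrt{2} \operatorname{atan}{\left(\frac{\sqrt{2}}{4} \right)}}{3} + \frac{1}{72} + \frac{17 \log{\left(\frac{9}{4} \right)}}{3}; F(-2) = - \frac{82}{9} - \frac{4 \sqrt{2} \operatorname{atan}{\left(\sqrt{2} \right)}}{3} + \frac{53 \log{\left(6 \right)}}{3}.
Integral = F(-1/2) - F(-2) = - \frac{53 \log{\left(6 \right)}}{3} - \frac{4 \sqrt{2} \operatorname{atan}{\left(\frac{\sqrt{2}}{4} \right)}}{3} + \frac{4 \sqrt{2} \operatorname{atan}{\left(\sqrt{2} \right)}}{3} + \frac{17 \log{\left(\frac{9}{4} \right)}}{3} + \frac{73}{8}.

Antiderivative: F(\theta) = \frac{- 6 \theta^{3} \log{\left(\theta^{2} + 2 \right)} + 4 \theta^{3} + 45 \theta^{2} \log{\left(\theta^{2} + 2 \right)} - 45 \theta^{2} - 24 \theta + 90 \log{\left(\theta^{2} + 2 \right)} + 24 \sqrt{2} \operatorname{atan}{\left(\frac{\sqrt{2} \theta}{2} \right)}}{18}; value = - \frac{53 \log{\left(6 \right)}}{3} - \frac{4 \sqrt{2} \operatorname{atan}{\left(\frac{\sqrt{2}}{4} \right)}}{3} + \frac{4 \sqrt{2} \operatorname{atan}{\left(\sqrt{2} \right)}}{3} + \frac{17 \log{\left(\frac{9}{4} \right)}}{3} + \frac{73}{8}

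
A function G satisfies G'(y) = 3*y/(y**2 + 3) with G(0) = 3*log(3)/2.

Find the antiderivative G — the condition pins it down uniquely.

G(y) = 3*log(y**2 + 3)/2

G'(y) matches the chain-rule pattern g'(h)*h' with inner function h(y) = y**2 + 3; substituting u = h(y) collapses the integral.
A general antiderivative is 3*log(y**2 + 3)/2 + C.
The condition gives C = 3*log(3)/2 - (3*log(3)/2) = 0.
So G(y) = 3*log(y**2 + 3)/2.
Check: d/dy[3*log(y**2 + 3)/2] = 3*y/(y**2 + 3) = G'(y).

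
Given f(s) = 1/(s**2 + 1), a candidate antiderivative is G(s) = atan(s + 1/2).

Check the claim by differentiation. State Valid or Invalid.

d/ds[G] = 4/(4*s**2 + 4*s + 5)
d/ds[G] - f(s) = (-4*s - 1)/(4*s**4 + 4*s**3 + 9*s**2 + 4*s + 5) != 0.

Invalid: d/ds[G] - f = (-4*s - 1)/(4*s**4 + 4*s**3 + 9*s**2 + 4*s + 5), which is not 0.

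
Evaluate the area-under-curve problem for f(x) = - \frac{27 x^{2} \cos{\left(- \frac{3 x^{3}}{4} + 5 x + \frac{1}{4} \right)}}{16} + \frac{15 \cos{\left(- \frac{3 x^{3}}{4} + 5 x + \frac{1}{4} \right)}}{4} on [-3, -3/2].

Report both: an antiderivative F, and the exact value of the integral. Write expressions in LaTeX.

f matches the chain-rule pattern g'(h)*h' with inner function h(x) = - \frac{3 x^{3}}{4} + 5 x + \frac{1}{4}; substituting u = h(x) collapses the integral.
F(x) = \frac{3 \sin{\left(- \frac{3 x^{3}}{4} + 5 x + \frac{1}{4} \right)}}{4} is an antiderivative of f.
Check: d/dx[\frac{3 \sin{\left(- \frac{3 x^{3}}{4} + 5 x + \frac{1}{4} \right)}}{4}] = - \frac{27 x^{2} \cos{\left(- \frac{3 x^{3}}{4} + 5 x + \frac{1}{4} \right)}}{16} + \frac{15 \cos{\left(- \frac{3 x^{3}}{4} + 5 x + \frac{1}{4} \right)}}{4} = f(x).
F(-3/2) = - \frac{3 \sin{\left(\frac{151}{32} \right)}}{4}; F(-3) = \frac{3 \sin{\left(\frac{11}{2} \right)}}{4}.
Integral = F(-3/2) - F(-3) = - \frac{3 \sin{\left(\frac{11}{2} \right)}}{4} - \frac{3 \sin{\left(\frac{151}{32} \right)}}{4}.

Antiderivative: F(x) = \frac{3 \sin{\left(- \frac{3 x^{3}}{4} + 5 x + \frac{1}{4} \right)}}{4}; value = - \frac{3 \sin{\left(\frac{11}{2} \right)}}{4} - \frac{3 \sin{\left(\frac{151}{32} \right)}}{4}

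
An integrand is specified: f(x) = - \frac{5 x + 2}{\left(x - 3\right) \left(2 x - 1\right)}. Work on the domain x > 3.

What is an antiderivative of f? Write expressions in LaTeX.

Factor the denominator (\left(x - 3\right) \left(2 x - 1\right)) and decompose: f = \frac{9}{5 \left(2 x - 1\right)} - \frac{17}{5 \left(x - 3\right)}; each piece integrates to a log, atan, or power term.
Check: d/dx[\frac{- 34 \log{\left(x - 3 \right)} + 9 \log{\left(x - \frac{1}{2} \right)}}{10}] = \frac{- 5 x - 2}{2 x^{2} - 7 x + 3}, which equals f(x).

An antiderivative is F(x) = \frac{- 34 \log{\left(x - 3 \right)} + 9 \log{\left(x - \frac{1}{2} \right)}}{10}.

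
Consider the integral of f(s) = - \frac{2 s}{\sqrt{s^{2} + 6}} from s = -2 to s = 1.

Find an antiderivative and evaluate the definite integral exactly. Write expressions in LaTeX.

f matches the chain-rule pattern g'(h)*h' with inner function h(s) = s^{2} + 6; substituting u = h(s) collapses the integral.
F(s) = - 2 \sqrt{s^{2} + 6} is an antiderivative of f.
Check: d/ds[- 2 \sqrt{s^{2} + 6}] = - \frac{2 s}{\sqrt{s^{2} + 6}} = f(s).
F(1) = - 2 \sqrt{7}; F(-2) = - 2 \sqrt{10}.
Integral = F(1) - F(-2) = - 2 \sqrt{7} + 2 \sqrt{10}.

Antiderivative: F(s) = - 2 \sqrt{s^{2} + 6}; value = - 2 \sqrt{7} + 2 \sqrt{10}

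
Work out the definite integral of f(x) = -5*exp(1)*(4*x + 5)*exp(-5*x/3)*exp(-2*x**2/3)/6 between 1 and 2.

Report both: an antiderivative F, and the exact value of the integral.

Antiderivative: F(x) = 5*exp(-2*x**2/3 - 5*x/3 + 1)/2; value = -5*exp(-4/3)/2 + 5*exp(-5)/2

f matches the chain-rule pattern g'(h)*h' with inner function h(x) = -2*x**2/3 - 5*x/3 + 1; substituting u = h(x) collapses the integral.
F(x) = 5*exp(-2*x**2/3 - 5*x/3 + 1)/2 is an antiderivative of f.
Check: d/dx[5*exp(-2*x**2/3 - 5*x/3 + 1)/2] = exp(1)*(-20*x - 25)*exp(-5*x/3)*exp(-2*x**2/3)/6, which equals f(x).
F(2) = 5*exp(-5)/2; F(1) = 5*exp(-4/3)/2.
Integral = F(2) - F(1) = -5*exp(-4/3)/2 + 5*exp(-5)/2.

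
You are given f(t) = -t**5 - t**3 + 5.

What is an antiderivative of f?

The integrand splits into summands that can be handled one at a time.
Check: d/dt[-t*(2*t**5 + 3*t**3 - 60)/12] = -t**5 - t**3 + 5 = f(t).

An antiderivative is F(t) = -t*(2*t**5 + 3*t**3 - 60)/12.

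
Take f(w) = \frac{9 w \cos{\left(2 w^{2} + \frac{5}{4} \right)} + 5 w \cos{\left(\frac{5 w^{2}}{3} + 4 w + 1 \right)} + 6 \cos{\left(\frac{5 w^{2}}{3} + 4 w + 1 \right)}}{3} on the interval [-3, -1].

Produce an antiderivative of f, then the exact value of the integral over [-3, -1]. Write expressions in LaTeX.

An antiderivative F(w) passes only if d/dw[F] lands on f(w) exactly.
F(w) = \frac{3 \sin{\left(2 w^{2} + \frac{5}{4} \right)}}{4} + \frac{\sin{\left(\frac{5 w^{2}}{3} + 4 w + 1 \right)}}{2} is an antiderivative of f.
Check: d/dw[\frac{3 \sin{\left(2 w^{2} + \frac{5}{4} \right)}}{4} + \frac{\sin{\left(\frac{5 w^{2}}{3} + 4 w + 1 \right)}}{2}] = 3 w \cos{\left(2 w^{2} + \frac{5}{4} \right)} + \frac{5 w \cos{\left(\frac{5 w^{2}}{3} + 4 w + 1 \right)}}{3} + 2 \cos{\left(\frac{5 w^{2}}{3} + 4 w + 1 \right)}, which equals f(w).
F(-1) = - \frac{\sin{\left(\frac{4}{3} \right)}}{2} + \frac{3 \sin{\left(\frac{13}{4} \right)}}{4}; F(-3) = \frac{\sin{\left(4 \right)}}{2} + \frac{3 \sin{\left(\frac{77}{4} \right)}}{4}.
Integral = F(-1) - F(-3) = - \frac{\sin{\left(\frac{4}{3} \right)}}{2} - \frac{3 \sin{\left(\frac{77}{4} \right)}}{4} + \frac{3 \sin{\left(\frac{13}{4} \right)}}{4} - \frac{\sin{\left(4 \right)}}{2}.

Antiderivative: F(w) = \frac{3 \sin{\left(2 w^{2} + \frac{5}{4} \right)}}{4} + \frac{\sin{\left(\frac{5 w^{2}}{3} + 4 w + 1 \right)}}{2}; value = - \frac{\sin{\left(\frac{4}{3} \right)}}{2} - \frac{3 \sin{\left(\frac{77}{4} \right)}}{4} + \frac{3 \sin{\left(\frac{13}{4} \right)}}{4} - \frac{\sin{\left(4 \right)}}{2}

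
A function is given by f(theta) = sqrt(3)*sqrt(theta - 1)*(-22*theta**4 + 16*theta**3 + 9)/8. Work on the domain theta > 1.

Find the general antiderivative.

Recognize the product-rule pattern: f = u'v + uv' with u = -(3*theta - 3)**(3/2)/3, v = theta**4/2 - 3/4, so integration by parts undoes it.
Check: d/dtheta[-(3*theta - 3)**(3/2)*(theta**4/2 - 3/4)/3] = -11*sqrt(3)*theta**4*sqrt(theta - 1)/4 + 2*sqrt(3)*theta**3*sqrt(theta - 1) + 9*sqrt(3)*sqrt(theta - 1)/8, which equals f(theta).

F(theta) = -(3*theta - 3)**(3/2)*(theta**4/2 - 3/4)/3 + C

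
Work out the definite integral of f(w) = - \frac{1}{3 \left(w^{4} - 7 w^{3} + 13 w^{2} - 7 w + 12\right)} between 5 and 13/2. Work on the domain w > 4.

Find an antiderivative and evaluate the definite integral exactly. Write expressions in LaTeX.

Factor the denominator (3 \left(w - 4\right) \left(w - 3\right) \left(w^{2} + 1\right)) and decompose: f = - \frac{7 w + 11}{510 \left(w^{2} + 1\right)} + \frac{1}{30 \left(w - 3\right)} - \frac{1}{51 \left(w - 4\right)}; each piece integrates to a log, atan, or power term.
F(w) = - \frac{\log{\left(w - 4 \right)}}{51} + \frac{\log{\left(w - 3 \right)}}{30} - \frac{7 \log{\left(w^{2} + 1 \right)}}{1020} - \frac{11 \operatorname{atan}{\left(w \right)}}{510} is an antiderivative of f.
Check: d/dw[- \frac{\log{\left(w - 4 \right)}}{51} + \frac{\log{\left(w - 3 \right)}}{30} - \frac{7 \log{\left(w^{2} + 1 \right)}}{1020} - \frac{11 \operatorname{atan}{\left(w \right)}}{510}] = - \frac{1}{3 w^{4} - 21 w^{3} + 39 w^{2} - 21 w + 36}, which equals f(w).
F(13/2) = - \frac{11 \operatorname{atan}{\left(\frac{13}{2} \right)}}{510} - \frac{7 \log{\left(\frac{173}{4} \right)}}{1020} - \frac{\log{\left(\frac{5}{2} \right)}}{51} + \frac{\log{\left(\frac{7}{2} \right)}}{30}; F(5) = - \frac{11 \operatorname{atan}{\left(5 \right)}}{510} - \frac{7 \log{\left(26 \right)}}{1020} + \frac{\log{\left(2 \right)}}{30}.
Integral = F(13/2) - F(5) = - \frac{11 \operatorname{atan}{\left(\frac{13}{2} \right)}}{510} - \frac{7 \log{\left(\frac{173}{4} \right)}}{1020} - \frac{\log{\left(2 \right)}}{30} - \frac{\log{\left(\frac{5}{2} \right)}}{51} + \frac{7 \log{\left(26 \right)}}{1020} + \frac{11 \operatorname{atan}{\left(5 \right)}}{510} + \frac{\log{\left(\frac{7}{2} \right)}}{30}.

Antiderivative: F(w) = - \frac{\log{\left(w - 4 \right)}}{51} + \frac{\log{\left(w - 3 \right)}}{30} - \frac{7 \log{\left(w^{2} + 1 \right)}}{1020} - \frac{11 \operatorname{atan}{\left(w \right)}}{510}; value = - \frac{11 \operatorname{atan}{\left(\frac{13}{2} \right)}}{510} - \frac{7 \log{\left(\frac{173}{4} \right)}}{1020} - \frac{\log{\left(2 \right)}}{30} - \frac{\log{\left(\frac{5}{2} \right)}}{51} + \frac{7 \log{\left(26 \right)}}{1020} + \frac{11 \operatorname{atan}{\left(5 \right)}}{510} + \frac{\log{\left(\frac{7}{2} \right)}}{30}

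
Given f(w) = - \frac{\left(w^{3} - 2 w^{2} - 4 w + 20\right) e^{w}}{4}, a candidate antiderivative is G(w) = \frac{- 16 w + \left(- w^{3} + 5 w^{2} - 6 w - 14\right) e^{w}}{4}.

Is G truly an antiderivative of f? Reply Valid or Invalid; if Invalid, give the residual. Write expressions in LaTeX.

d/dw[G] = - \frac{w^{3} e^{w}}{4} + \frac{w^{2} e^{w}}{2} + w e^{w} - 5 e^{w} - 4
d/dw[G] - f(w) = -4 != 0.

Invalid: d/dw[G] - f = -4, which is not 0.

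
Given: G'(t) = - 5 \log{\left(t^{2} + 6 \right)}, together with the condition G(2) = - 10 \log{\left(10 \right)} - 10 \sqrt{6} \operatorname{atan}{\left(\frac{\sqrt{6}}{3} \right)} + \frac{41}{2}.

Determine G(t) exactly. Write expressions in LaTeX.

Whatever form G(t) takes, its d/dt must return the stated G'(t).
A general antiderivative is - 5 t \log{\left(t^{2} + 6 \right)} + 10 t - 10 \sqrt{6} \operatorname{atan}{\left(\frac{\sqrt{6} t}{6} \right)} + C.
The condition gives C = - 10 \log{\left(10 \right)} - 10 \sqrt{6} \operatorname{atan}{\left(\frac{\sqrt{6}}{3} \right)} + \frac{41}{2} - (- 10 \log{\left(10 \right)} - 10 \sqrt{6} \operatorname{atan}{\left(\frac{\sqrt{6}}{3} \right)} + 20) = \frac{1}{2}.
So G(t) = \frac{- 10 t \log{\left(t^{2} + 6 \right)} + 20 t - 20 \sqrt{6} \operatorname{atan}{\left(\frac{\sqrt{6} t}{6} \right)} + 1}{2}.
Check: d/dt[\frac{- 10 t \log{\left(t^{2} + 6 \right)} + 20 t - 20 \sqrt{6} \operatorname{atan}{\left(\frac{\sqrt{6} t}{6} \right)} + 1}{2}] = - 5 \log{\left(t^{2} + 6 \right)} = G'(t).

G(t) = \frac{- 10 t \log{\left(t^{2} + 6 \right)} + 20 t - 20 \sqrt{6} \operatorname{atan}{\left(\frac{\sqrt{6} t}{6} \right)} + 1}{2}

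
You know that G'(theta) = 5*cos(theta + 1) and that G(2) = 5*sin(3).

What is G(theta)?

Any candidate G(theta) must reproduce the stated G'(theta) exactly.
A general antiderivative is 5*sin(theta + 1) + C.
The condition gives C = 5*sin(3) - (5*sin(3)) = 0.
So G(theta) = 5*sin(theta + 1).
Check: d/dtheta[5*sin(theta + 1)] = 5*cos(theta + 1) = G'(theta).

G(theta) = 5*sin(theta + 1)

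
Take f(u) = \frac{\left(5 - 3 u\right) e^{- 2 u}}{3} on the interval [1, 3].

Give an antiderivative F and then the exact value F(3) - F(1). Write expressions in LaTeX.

Antiderivative: F(u) = \frac{\left(6 u - 7\right) e^{- 2 u}}{12}; value = \frac{11}{12 e^{6}} + \frac{1}{12 e^{2}}

Recognize the product-rule pattern: f = v'r + vr' with v = \frac{u}{2} - \frac{7}{12}, r = e^{- 2 u}, so integration by parts undoes it.
F(u) = \frac{\left(6 u - 7\right) e^{- 2 u}}{12} is an antiderivative of f.
Check: d/du[\frac{\left(6 u - 7\right) e^{- 2 u}}{12}] = \frac{\left(5 - 3 u\right) e^{- 2 u}}{3} = f(u).
F(3) = \frac{11}{12 e^{6}}; F(1) = - \frac{1}{12 e^{2}}.
Integral = F(3) - F(1) = \frac{11}{12 e^{6}} + \frac{1}{12 e^{2}}.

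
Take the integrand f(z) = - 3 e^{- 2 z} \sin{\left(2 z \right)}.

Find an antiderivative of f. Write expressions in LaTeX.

An antiderivative is F(z) = \frac{3 e^{- 2 z} \sin{\left(2 z \right)}}{4} + \frac{3 e^{- 2 z} \cos{\left(2 z \right)}}{4}.

Recover f(z) by differentiating a candidate F(z); any mismatch rules it out.
Check: d/dz[\frac{3 e^{- 2 z} \sin{\left(2 z \right)}}{4} + \frac{3 e^{- 2 z} \cos{\left(2 z \right)}}{4}] = - 3 e^{- 2 z} \sin{\left(2 z \right)} = f(z).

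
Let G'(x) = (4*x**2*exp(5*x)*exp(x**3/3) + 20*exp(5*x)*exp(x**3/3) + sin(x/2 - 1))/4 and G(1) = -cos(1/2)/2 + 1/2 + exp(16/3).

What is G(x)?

Differentiate the proposed G(x) back; it has to land on the given G'(x).
A general antiderivative is exp(x**3/3 + 5*x) - cos(x/2 - 1)/2 + C.
The condition gives C = -cos(1/2)/2 + 1/2 + exp(16/3) - (-cos(1/2)/2 + exp(16/3)) = 1/2.
So G(x) = exp(x**3/3 + 5*x) - cos(x/2 - 1)/2 + 1/2.
Check: d/dx[exp(x**3/3 + 5*x) - cos(x/2 - 1)/2 + 1/2] = x**2*exp(5*x)*exp(x**3/3) + 5*exp(5*x)*exp(x**3/3) + sin(x/2 - 1)/4, which equals G'(x).

G(x) = exp(x**3/3 + 5*x) - cos(x/2 - 1)/2 + 1/2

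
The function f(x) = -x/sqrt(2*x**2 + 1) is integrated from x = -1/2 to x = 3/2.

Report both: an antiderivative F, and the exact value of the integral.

Antiderivative: F(x) = -sqrt(2*x**2 + 1)/2; value = -sqrt(22)/4 + sqrt(6)/4

The substitution u = 2*x**2 + 1 works: f is exactly (dF/du)*(du/dx) for that inner function.
F(x) = -sqrt(2*x**2 + 1)/2 is an antiderivative of f.
Check: d/dx[-sqrt(2*x**2 + 1)/2] = -x/sqrt(2*x**2 + 1) = f(x).
F(3/2) = -sqrt(22)/4; F(-1/2) = -sqrt(6)/4.
Integral = F(3/2) - F(-1/2) = -sqrt(22)/4 + sqrt(6)/4.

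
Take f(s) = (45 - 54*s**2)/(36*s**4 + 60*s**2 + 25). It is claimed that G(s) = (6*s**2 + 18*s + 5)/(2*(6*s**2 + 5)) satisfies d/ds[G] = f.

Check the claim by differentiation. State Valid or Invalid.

Valid: G'(s) = f(s).

d/ds[G] = (45 - 54*s**2)/(36*s**4 + 60*s**2 + 25)
This equals f(s) exactly, so the claim holds.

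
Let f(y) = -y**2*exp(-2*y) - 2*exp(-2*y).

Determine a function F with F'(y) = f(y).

An antiderivative is F(y) = (2*y**2 + 2*y + 5)*exp(-2*y)/4.

Recognize the product-rule pattern: f = u'v + uv' with u = y**2/2 + y/2 + 5/4, v = exp(-2*y), so integration by parts undoes it.
Check: d/dy[(2*y**2 + 2*y + 5)*exp(-2*y)/4] = (-y**2 - 2)*exp(-2*y), which equals f(y).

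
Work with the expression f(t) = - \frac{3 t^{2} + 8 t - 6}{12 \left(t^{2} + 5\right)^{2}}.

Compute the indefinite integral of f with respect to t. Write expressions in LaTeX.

F(t) = \frac{105 t - 9 \sqrt{5} \left(t^{2} + 5\right) \operatorname{atan}{\left(\frac{\sqrt{5} t}{5} \right)} + 200}{600 \left(t^{2} + 5\right)} + C

An antiderivative F(t) passes only if d/dt[F] lands on f(t) exactly.
Check: d/dt[\frac{105 t - 9 \sqrt{5} \left(t^{2} + 5\right) \operatorname{atan}{\left(\frac{\sqrt{5} t}{5} \right)} + 200}{600 \left(t^{2} + 5\right)}] = \frac{- 3 t^{2} - 8 t + 6}{12 t^{4} + 120 t^{2} + 300}, which equals f(t).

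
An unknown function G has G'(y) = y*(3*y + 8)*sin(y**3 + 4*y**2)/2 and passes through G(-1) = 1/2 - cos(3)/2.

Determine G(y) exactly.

The substitution u = y**3 + 4*y**2 works: G'(y) is exactly (dG/du)*(du/dy) for that inner function.
A general antiderivative is -cos(y**3 + 4*y**2)/2 + C.
The condition gives C = 1/2 - cos(3)/2 - (-cos(3)/2) = 1/2.
So G(y) = -(cos(y**3 + 4*y**2) - 1)/2.
Check: d/dy[-(cos(y**3 + 4*y**2) - 1)/2] = 3*y**2*sin(y**3 + 4*y**2)/2 + 4*y*sin(y**3 + 4*y**2), which equals G'(y).

G(y) = -(cos(y**3 + 4*y**2) - 1)/2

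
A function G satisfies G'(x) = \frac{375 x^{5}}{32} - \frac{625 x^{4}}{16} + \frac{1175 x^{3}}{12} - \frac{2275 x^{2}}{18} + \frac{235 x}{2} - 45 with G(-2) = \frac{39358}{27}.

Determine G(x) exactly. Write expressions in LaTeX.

G'(x) matches the chain-rule pattern g'(h)*h' with inner function h(x) = \frac{5 x^{2}}{4} - \frac{5 x}{3} + 3; substituting u = h(x) collapses the integral.
A general antiderivative is \left(\frac{5 x^{2}}{4} - \frac{5 x}{3} + 3\right)^{3} + C.
The condition gives C = \frac{39358}{27} - (\frac{39304}{27}) = 2.
So G(x) = \frac{125 x^{6}}{64} - \frac{125 x^{5}}{16} + \frac{1175 x^{4}}{48} - \frac{2275 x^{3}}{54} + \frac{235 x^{2}}{4} - 45 x + 29.
Check: d/dx[\frac{125 x^{6}}{64} - \frac{125 x^{5}}{16} + \frac{1175 x^{4}}{48} - \frac{2275 x^{3}}{54} + \frac{235 x^{2}}{4} - 45 x + 29] = \frac{375 x^{5}}{32} - \frac{625 x^{4}}{16} + \frac{1175 x^{3}}{12} - \frac{2275 x^{2}}{18} + \frac{235 x}{2} - 45 = G'(x).

G(x) = \frac{125 x^{6}}{64} - \frac{125 x^{5}}{16} + \frac{1175 x^{4}}{48} - \frac{2275 x^{3}}{54} + \frac{235 x^{2}}{4} - 45 x + 29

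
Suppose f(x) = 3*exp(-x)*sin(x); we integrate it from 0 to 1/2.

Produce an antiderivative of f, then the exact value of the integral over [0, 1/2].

A first test for any F(x): its x-derivative must equal f(x) identically.
F(x) = -3*exp(-x)*sin(x)/2 - 3*exp(-x)*cos(x)/2 is an antiderivative of f.
Check: d/dx[-3*exp(-x)*sin(x)/2 - 3*exp(-x)*cos(x)/2] = 3*exp(-x)*sin(x) = f(x).
F(1/2) = -3*exp(-1/2)*cos(1/2)/2 - 3*exp(-1/2)*sin(1/2)/2; F(0) = -3/2.
Integral = F(1/2) - F(0) = -3*exp(-1/2)*cos(1/2)/2 - 3*exp(-1/2)*sin(1/2)/2 + 3/2.

Antiderivative: F(x) = -3*exp(-x)*sin(x)/2 - 3*exp(-x)*cos(x)/2; value = -3*exp(-1/2)*cos(1/2)/2 - 3*exp(-1/2)*sin(1/2)/2 + 3/2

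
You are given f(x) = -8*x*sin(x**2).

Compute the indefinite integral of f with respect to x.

Check any antiderivative F(x) by computing F'(x) and comparing it with f(x).
Check: d/dx[4*cos(x**2)] = -8*x*sin(x**2) = f(x).

F(x) = 4*cos(x**2) + C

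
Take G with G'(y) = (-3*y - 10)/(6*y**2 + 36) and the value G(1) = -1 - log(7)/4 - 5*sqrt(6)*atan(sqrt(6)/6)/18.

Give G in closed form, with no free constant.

G(y) = -(9*log(y**2 + 6) + 10*sqrt(6)*atan(sqrt(6)*y/6) + 36)/36

A candidate passes only if d/dy[G] lands on the given G'(y) exactly.
A general antiderivative is -log(y**2 + 6)/4 - 5*sqrt(6)*atan(sqrt(6)*y/6)/18 + C.
The condition gives C = -1 - log(7)/4 - 5*sqrt(6)*atan(sqrt(6)/6)/18 - (-log(7)/4 - 5*sqrt(6)*atan(sqrt(6)/6)/18) = -1.
So G(y) = -(9*log(y**2 + 6) + 10*sqrt(6)*atan(sqrt(6)*y/6) + 36)/36.
Check: d/dy[-(9*log(y**2 + 6) + 10*sqrt(6)*atan(sqrt(6)*y/6) + 36)/36] = (-3*y - 10)/(6*y**2 + 36) = G'(y).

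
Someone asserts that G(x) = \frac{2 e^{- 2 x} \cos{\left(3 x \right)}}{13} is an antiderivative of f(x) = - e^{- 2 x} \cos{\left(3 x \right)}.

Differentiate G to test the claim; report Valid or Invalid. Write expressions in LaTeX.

d/dx[G] = \frac{\left(- 6 \sin{\left(3 x \right)} - 4 \cos{\left(3 x \right)}\right) e^{- 2 x}}{13}
d/dx[G] - f(x) = \frac{\left(- 6 \sin{\left(3 x \right)} + 9 \cos{\left(3 x \right)}\right) e^{- 2 x}}{13} != 0.

Invalid: d/dx[G] - f = \frac{\left(- 6 \sin{\left(3 x \right)} + 9 \cos{\left(3 x \right)}\right) e^{- 2 x}}{13}, which is not 0.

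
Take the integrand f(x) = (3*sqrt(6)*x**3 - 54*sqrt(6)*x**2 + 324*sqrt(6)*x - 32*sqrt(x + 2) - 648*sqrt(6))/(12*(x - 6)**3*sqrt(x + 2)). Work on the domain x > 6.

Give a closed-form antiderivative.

Since d/dx undoes antidifferentiation here, F'(x) = f(x) is required of F(x).
Check: d/dx[(3*sqrt(3)*x**2*sqrt(x + 2) - 36*sqrt(3)*x*sqrt(x + 2) + 108*sqrt(3)*sqrt(x + 2) + 4*sqrt(2))/(3*sqrt(2)*x**2 - 36*sqrt(2)*x + 108*sqrt(2))] = (3*sqrt(6)*x**3 - 54*sqrt(6)*x**2 + 324*sqrt(6)*x - 32*sqrt(x + 2) - 648*sqrt(6))/(12*x**3*sqrt(x + 2) - 216*x**2*sqrt(x + 2) + 1296*x*sqrt(x + 2) - 2592*sqrt(x + 2)), which equals f(x).

An antiderivative is F(x) = (3*sqrt(3)*x**2*sqrt(x + 2) - 36*sqrt(3)*x*sqrt(x + 2) + 108*sqrt(3)*sqrt(x + 2) + 4*sqrt(2))/(3*sqrt(2)*x**2 - 36*sqrt(2)*x + 108*sqrt(2)).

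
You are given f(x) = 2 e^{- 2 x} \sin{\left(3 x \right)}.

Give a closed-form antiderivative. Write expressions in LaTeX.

An antiderivative is F(x) = - \frac{4 e^{- 2 x} \sin{\left(3 x \right)}}{13} - \frac{6 e^{- 2 x} \cos{\left(3 x \right)}}{13}.

Since d/dx undoes antidifferentiation here, F'(x) = f(x) is required of F(x).
Check: d/dx[- \frac{4 e^{- 2 x} \sin{\left(3 x \right)}}{13} - \frac{6 e^{- 2 x} \cos{\left(3 x \right)}}{13}] = 2 e^{- 2 x} \sin{\left(3 x \right)} = f(x).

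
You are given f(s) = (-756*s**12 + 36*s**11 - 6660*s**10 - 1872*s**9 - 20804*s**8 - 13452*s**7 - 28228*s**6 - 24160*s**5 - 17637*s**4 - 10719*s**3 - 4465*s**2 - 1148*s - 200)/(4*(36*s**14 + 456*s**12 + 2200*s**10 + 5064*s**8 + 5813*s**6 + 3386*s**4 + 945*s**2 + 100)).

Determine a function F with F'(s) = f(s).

An antiderivative is F(s) = (192*s**2 + 3*(2*s - 1)*(2*s**4 + 8*s**2 + 5) - 20*(3*s**2 + 1)*(2*s**4 + 8*s**2 + 5)*atan(s/2) + 64)/(8*(3*s**2 + 1)*(2*s**4 + 8*s**2 + 5)).

An antiderivative F(s) passes only if d/ds[F] lands on f(s) exactly.
Check: d/ds[(192*s**2 + 3*(2*s - 1)*(2*s**4 + 8*s**2 + 5) - 20*(3*s**2 + 1)*(2*s**4 + 8*s**2 + 5)*atan(s/2) + 64)/(8*(3*s**2 + 1)*(2*s**4 + 8*s**2 + 5))] = (-756*s**12 + 36*s**11 - 6660*s**10 - 1872*s**9 - 20804*s**8 - 13452*s**7 - 28228*s**6 - 24160*s**5 - 17637*s**4 - 10719*s**3 - 4465*s**2 - 1148*s - 200)/(144*s**14 + 1824*s**12 + 8800*s**10 + 20256*s**8 + 23252*s**6 + 13544*s**4 + 3780*s**2 + 400), which equals f(s).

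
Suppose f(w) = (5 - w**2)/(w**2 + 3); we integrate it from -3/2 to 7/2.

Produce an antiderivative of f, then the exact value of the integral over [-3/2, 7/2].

Antiderivative: F(w) = -w + 8*sqrt(3)*atan(sqrt(3)*w/3)/3; value = -5 + 8*sqrt(3)*atan(sqrt(3)/2)/3 + 8*sqrt(3)*atan(7*sqrt(3)/6)/3

Recover f(w) by differentiating a candidate F(w); any mismatch rules it out.
F(w) = -w + 8*sqrt(3)*atan(sqrt(3)*w/3)/3 is an antiderivative of f.
Check: d/dw[-w + 8*sqrt(3)*atan(sqrt(3)*w/3)/3] = (5 - w**2)/(w**2 + 3) = f(w).
F(7/2) = -7/2 + 8*sqrt(3)*atan(7*sqrt(3)/6)/3; F(-3/2) = -8*sqrt(3)*atan(sqrt(3)/2)/3 + 3/2.
Integral = F(7/2) - F(-3/2) = -5 + 8*sqrt(3)*atan(sqrt(3)/2)/3 + 8*sqrt(3)*atan(7*sqrt(3)/6)/3.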